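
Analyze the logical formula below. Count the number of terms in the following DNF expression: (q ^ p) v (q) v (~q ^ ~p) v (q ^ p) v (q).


A DNF formula is a disjunction of terms (conjunctions).
Terms are separated by v.
Counting the disjuncts: 5 terms.

5


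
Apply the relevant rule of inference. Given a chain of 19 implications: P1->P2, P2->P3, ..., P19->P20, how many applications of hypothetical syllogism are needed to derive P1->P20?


With 19 implications in a chain connecting 20 propositions:
P1->P2, P2->P3, ..., P19->P20
Steps needed = (number of implications) - 1 = 19 - 1 = 18

18


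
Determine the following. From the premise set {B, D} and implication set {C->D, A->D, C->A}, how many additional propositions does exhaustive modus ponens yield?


Initial facts: {B, D}
Apply modus ponens to closure:
  (no implication fires)
Final known: {B, D}
New propositions: {(none)}
Count = 0

0


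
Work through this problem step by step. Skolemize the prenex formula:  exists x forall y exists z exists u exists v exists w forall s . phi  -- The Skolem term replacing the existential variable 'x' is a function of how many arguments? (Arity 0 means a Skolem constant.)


Quantifier prefix: exists x forall y exists z exists u exists v exists w forall s
'x' is existentially quantified at position 1.
No universal quantifiers precede it.
Skolem function arity = 0 (a Skolem constant)

0


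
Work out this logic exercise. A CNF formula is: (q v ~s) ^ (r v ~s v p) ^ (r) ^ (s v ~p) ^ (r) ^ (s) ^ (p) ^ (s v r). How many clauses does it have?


A CNF formula is a conjunction of clauses.
Clauses are separated by ^.
Counting the conjuncts: 8 clauses.

8


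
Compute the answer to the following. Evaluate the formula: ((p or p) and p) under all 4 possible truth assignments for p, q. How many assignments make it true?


Check all 4 assignments:
p=0, q=0: 0
p=0, q=1: 0
p=1, q=0: 1
p=1, q=1: 1
Count of True = 2

2


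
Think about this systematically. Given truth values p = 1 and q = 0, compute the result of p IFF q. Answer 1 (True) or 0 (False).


p = 1, q = 0
Operation: p IFF q
Evaluate: 1 IFF 0 = 0

0


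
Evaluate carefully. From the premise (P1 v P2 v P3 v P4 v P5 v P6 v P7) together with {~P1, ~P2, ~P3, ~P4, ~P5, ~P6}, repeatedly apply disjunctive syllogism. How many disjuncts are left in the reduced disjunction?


Original disjuncts (7): P1, P2, P3, P4, P5, P6, P7
Negated (eliminate): ~P1, ~P2, ~P3, ~P4, ~P5, ~P6
Remaining disjuncts: P7
Count = 7 - 6 = 1

1


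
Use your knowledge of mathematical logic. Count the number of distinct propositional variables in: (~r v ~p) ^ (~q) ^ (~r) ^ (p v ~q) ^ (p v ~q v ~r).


Identify each variable that appears in the formula.
Variables found: p, q, r
Count = 3

3


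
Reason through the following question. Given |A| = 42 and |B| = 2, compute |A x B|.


The Cartesian product A x B contains all ordered pairs (a, b).
|A x B| = |A| * |B| = 42 * 2 = 84

84


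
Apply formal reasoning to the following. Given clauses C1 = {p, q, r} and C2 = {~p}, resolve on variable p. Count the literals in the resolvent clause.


Remove p from C1 and ~p from C2.
C1 remainder: {q, r}
C2 remainder: {}
Union (resolvent): {q, r}
Resolvent has 2 literal(s).

2


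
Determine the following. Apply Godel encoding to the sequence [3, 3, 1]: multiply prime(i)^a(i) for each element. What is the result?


Encode each element as an exponent of the corresponding prime:
  2^3 = 8
  3^3 = 27
  5^1 = 5
Product = 8 * 27 * 5 = 1080

1080


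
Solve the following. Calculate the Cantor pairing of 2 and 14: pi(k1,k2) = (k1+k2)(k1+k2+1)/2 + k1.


k1 + k2 = 16
(k1+k2)(k1+k2+1)/2 = 16 * 17 / 2 = 136
pi = 136 + 2 = 138

138


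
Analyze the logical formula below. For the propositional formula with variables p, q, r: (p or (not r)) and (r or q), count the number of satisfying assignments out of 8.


Evaluate all 8 assignments for p, q, r:
p=0, q=0, r=0: 0
p=0, q=0, r=1: 0
p=0, q=1, r=0: 1
p=0, q=1, r=1: 0
p=1, q=0, r=0: 0
p=1, q=0, r=1: 1
p=1, q=1, r=0: 1
p=1, q=1, r=1: 1
Satisfying count = 4

4


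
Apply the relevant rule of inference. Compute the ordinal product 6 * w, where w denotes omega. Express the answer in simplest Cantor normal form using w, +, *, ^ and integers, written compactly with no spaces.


Compute 6 * w.
Ordinal * is associative and left-distributive over +, but NOT commutative; for finite n>1, n*w = w but w*n stays w*n.
For finite n>0, n * w = sup{n*k : k<w} = w. So 6 * w = w.
Result = w

w


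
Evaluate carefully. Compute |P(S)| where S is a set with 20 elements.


The power set of a set with n elements has 2^n elements.
|P(S)| = 2^20 = 1048576

1048576


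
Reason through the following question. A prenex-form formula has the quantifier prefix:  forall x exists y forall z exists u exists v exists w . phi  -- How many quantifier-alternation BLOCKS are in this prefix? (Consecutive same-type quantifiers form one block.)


Quantifier-type sequence: A E A E E E  (A=forall, E=exists)
Group into maximal same-type runs:
  Ax1 | Ex1 | Ax1 | Ex3
Number of blocks = 4

4


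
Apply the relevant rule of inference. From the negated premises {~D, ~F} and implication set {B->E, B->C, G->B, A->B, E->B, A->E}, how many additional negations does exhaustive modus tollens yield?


Initial negated facts: {~D, ~F}
Apply modus tollens to closure:
  (no implication fires)
Final negated: {~D, ~F}
New negations: {(none)}
Count = 0

0


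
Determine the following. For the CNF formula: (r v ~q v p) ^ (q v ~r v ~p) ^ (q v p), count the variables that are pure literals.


Check each variable for pure literal status:
p: mixed (not pure)
q: mixed (not pure)
r: mixed (not pure)
Pure literal count = 0

0


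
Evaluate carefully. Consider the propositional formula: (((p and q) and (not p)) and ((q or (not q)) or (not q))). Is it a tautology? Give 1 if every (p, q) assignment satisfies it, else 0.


Check all 4 assignments:
p=0, q=0: 0
p=0, q=1: 0
p=1, q=0: 0
p=1, q=1: 0
Satisfying count = 0/4.
Tautology iff count = 4: no.

0


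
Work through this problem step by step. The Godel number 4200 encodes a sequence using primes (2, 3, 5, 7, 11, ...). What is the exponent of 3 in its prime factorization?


Factorize 4200 by dividing by 3 repeatedly.
Division steps: 3 divides 4200 exactly 1 time(s).
Exponent of 3 = 1

1


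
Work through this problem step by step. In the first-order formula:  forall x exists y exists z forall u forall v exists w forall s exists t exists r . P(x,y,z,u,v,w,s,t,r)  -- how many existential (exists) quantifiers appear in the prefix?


Quantifier prefix: forall x exists y exists z forall u forall v exists w forall s exists t exists r
Mark each quantifier type:
  U E E U U E U E E
Universal count = 4, Existential count = 5
Asked for existential (exists) quantifiers: 5

5


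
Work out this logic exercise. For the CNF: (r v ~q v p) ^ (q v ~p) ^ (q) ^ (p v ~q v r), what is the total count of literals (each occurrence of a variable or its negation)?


Counting literals in each clause:
Clause 1: 3 literal(s)
Clause 2: 2 literal(s)
Clause 3: 1 literal(s)
Clause 4: 3 literal(s)
Total = 9

9


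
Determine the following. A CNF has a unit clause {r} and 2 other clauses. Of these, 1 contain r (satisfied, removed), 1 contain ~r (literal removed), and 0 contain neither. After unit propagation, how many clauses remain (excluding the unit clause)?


Satisfied (removed): 1
Shortened (remain): 1
Unchanged (remain): 0
Remaining = 1 + 0 = 1

1


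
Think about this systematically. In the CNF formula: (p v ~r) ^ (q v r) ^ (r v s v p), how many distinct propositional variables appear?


Identify each variable that appears in the formula.
Variables found: p, q, r, s
Count = 4

4


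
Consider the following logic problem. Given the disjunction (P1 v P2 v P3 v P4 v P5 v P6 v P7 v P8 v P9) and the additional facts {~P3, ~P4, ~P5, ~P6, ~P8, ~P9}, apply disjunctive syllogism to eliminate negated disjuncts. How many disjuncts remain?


Original disjuncts (9): P1, P2, P3, P4, P5, P6, P7, P8, P9
Negated (eliminate): ~P3, ~P4, ~P5, ~P6, ~P8, ~P9
Remaining disjuncts: P1, P2, P7
Count = 9 - 6 = 3

3


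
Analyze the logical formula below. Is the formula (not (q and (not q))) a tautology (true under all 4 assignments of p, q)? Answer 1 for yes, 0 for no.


Check all 4 assignments:
p=0, q=0: 1
p=0, q=1: 1
p=1, q=0: 1
p=1, q=1: 1
Satisfying count = 4/4.
Tautology iff count = 4: yes.

1


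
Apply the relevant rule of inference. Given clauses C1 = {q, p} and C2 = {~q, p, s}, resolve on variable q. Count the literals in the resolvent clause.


Remove q from C1 and ~q from C2.
C1 remainder: {p}
C2 remainder: {p, s}
Union (resolvent): {p, s}
Resolvent has 2 literal(s).

2


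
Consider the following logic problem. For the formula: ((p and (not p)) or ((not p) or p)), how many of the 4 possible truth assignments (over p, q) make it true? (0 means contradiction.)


Check all 4 assignments:
p=0, q=0: 1
p=0, q=1: 1
p=1, q=0: 1
p=1, q=1: 1
Count of True = 4

4


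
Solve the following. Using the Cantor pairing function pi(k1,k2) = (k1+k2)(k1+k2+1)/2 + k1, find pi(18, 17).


k1 + k2 = 35
(k1+k2)(k1+k2+1)/2 = 35 * 36 / 2 = 630
pi = 630 + 18 = 648

648


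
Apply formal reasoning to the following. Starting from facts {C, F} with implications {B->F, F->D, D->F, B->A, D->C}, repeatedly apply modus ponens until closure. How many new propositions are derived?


Initial facts: {C, F}
Apply modus ponens to closure:
  F and F->D  =>  D
Final known: {C, D, F}
New propositions: {D}
Count = 1

1


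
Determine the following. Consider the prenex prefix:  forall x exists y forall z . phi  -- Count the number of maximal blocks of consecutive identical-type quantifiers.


Quantifier-type sequence: A E A  (A=forall, E=exists)
Group into maximal same-type runs:
  Ax1 | Ex1 | Ax1
Number of blocks = 3

3


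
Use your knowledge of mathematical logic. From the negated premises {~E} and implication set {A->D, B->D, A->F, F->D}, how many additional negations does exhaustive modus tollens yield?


Initial negated facts: {~E}
Apply modus tollens to closure:
  (no implication fires)
Final negated: {~E}
New negations: {(none)}
Count = 0

0


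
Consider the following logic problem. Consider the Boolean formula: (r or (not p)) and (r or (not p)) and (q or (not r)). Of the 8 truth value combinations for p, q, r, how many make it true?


Evaluate all 8 assignments for p, q, r:
p=0, q=0, r=0: 1
p=0, q=0, r=1: 0
p=0, q=1, r=0: 1
p=0, q=1, r=1: 1
p=1, q=0, r=0: 0
p=1, q=0, r=1: 0
p=1, q=1, r=0: 0
p=1, q=1, r=1: 1
Satisfying count = 4

4


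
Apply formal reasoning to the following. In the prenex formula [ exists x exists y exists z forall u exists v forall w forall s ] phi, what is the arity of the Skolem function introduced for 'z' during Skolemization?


Quantifier prefix: exists x exists y exists z forall u exists v forall w forall s
'z' is existentially quantified at position 3.
No universal quantifiers precede it.
Skolem function arity = 0 (a Skolem constant)

0


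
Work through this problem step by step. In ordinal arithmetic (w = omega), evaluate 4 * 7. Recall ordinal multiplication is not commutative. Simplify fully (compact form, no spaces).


Compute 4 * 7.
Ordinal * is associative and left-distributive over +, but NOT commutative; for finite n>1, n*w = w but w*n stays w*n.
Both finite; ordinal * agrees with natural *: 4 * 7 = 28.
Result = 28

28


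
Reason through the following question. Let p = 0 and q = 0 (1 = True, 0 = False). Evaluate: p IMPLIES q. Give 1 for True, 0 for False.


p = 0, q = 0
Operation: p IMPLIES q
Evaluate: 0 IMPLIES 0 = 1

1


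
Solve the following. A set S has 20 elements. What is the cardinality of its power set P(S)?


The power set of a set with n elements has 2^n elements.
|P(S)| = 2^20 = 1048576

1048576


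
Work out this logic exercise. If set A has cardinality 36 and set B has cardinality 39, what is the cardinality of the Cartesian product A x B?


The Cartesian product A x B contains all ordered pairs (a, b).
|A x B| = |A| * |B| = 36 * 39 = 1404

1404


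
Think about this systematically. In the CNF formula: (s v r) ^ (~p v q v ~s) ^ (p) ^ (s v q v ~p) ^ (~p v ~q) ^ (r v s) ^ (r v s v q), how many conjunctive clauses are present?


A CNF formula is a conjunction of clauses.
Clauses are separated by ^.
Counting the conjuncts: 7 clauses.

7


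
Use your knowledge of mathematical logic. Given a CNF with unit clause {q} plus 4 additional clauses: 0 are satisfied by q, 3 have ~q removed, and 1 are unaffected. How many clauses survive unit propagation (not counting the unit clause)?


Satisfied (removed): 0
Shortened (remain): 3
Unchanged (remain): 1
Remaining = 3 + 1 = 4

4


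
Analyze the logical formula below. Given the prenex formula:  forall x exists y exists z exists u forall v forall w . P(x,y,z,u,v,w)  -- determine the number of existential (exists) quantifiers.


Quantifier prefix: forall x exists y exists z exists u forall v forall w
Mark each quantifier type:
  U E E E U U
Universal count = 3, Existential count = 3
Asked for existential (exists) quantifiers: 3

3


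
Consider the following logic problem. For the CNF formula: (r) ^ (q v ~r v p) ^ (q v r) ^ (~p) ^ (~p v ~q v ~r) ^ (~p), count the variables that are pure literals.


Check each variable for pure literal status:
p: mixed (not pure)
q: mixed (not pure)
r: mixed (not pure)
Pure literal count = 0

0


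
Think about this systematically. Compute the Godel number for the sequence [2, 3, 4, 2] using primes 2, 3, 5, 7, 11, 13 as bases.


Encode each element as an exponent of the corresponding prime:
  2^2 = 4
  3^3 = 27
  5^4 = 625
  7^2 = 49
Product = 4 * 27 * 625 * 49 = 3307500

3307500


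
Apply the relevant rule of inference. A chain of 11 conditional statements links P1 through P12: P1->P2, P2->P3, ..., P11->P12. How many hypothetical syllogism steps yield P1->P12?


With 11 implications in a chain connecting 12 propositions:
P1->P2, P2->P3, ..., P11->P12
Steps needed = (number of implications) - 1 = 11 - 1 = 10

10


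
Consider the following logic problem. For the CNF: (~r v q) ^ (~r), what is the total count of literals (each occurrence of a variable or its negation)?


Counting literals in each clause:
Clause 1: 2 literal(s)
Clause 2: 1 literal(s)
Total = 3

3


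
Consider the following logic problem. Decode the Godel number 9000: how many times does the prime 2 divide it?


Factorize 9000 by dividing by 2 repeatedly.
Division steps: 2 divides 9000 exactly 3 time(s).
Exponent of 2 = 3

3


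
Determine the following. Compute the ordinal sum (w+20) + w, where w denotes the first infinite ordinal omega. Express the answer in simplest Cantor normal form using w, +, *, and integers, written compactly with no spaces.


Compute (w+20) + w.
Ordinal + is associative but NOT commutative; for finite n>0, n + w = w but w + n stays w+n.
(w+20) + w = w + (20+w) = w + w = w*2 (the finite tail 20 is absorbed by the right w).
Result = w*2

w*2


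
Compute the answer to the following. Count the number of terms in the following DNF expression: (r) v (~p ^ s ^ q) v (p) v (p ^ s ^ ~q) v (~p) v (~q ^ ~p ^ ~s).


A DNF formula is a disjunction of terms (conjunctions).
Terms are separated by v.
Counting the disjuncts: 6 terms.

6


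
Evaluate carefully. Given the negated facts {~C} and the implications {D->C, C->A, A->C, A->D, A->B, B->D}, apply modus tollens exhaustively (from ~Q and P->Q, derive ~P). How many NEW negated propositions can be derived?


Initial negated facts: {~C}
Apply modus tollens to closure:
  ~C and D->C  =>  ~D
  ~C and A->C  =>  ~A
  ~D and B->D  =>  ~B
Final negated: {~A, ~B, ~C, ~D}
New negations: {~A, ~B, ~D}
Count = 3

3


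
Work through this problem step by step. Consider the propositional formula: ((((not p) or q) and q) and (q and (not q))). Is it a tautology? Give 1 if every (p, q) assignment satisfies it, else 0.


Check all 4 assignments:
p=0, q=0: 0
p=0, q=1: 0
p=1, q=0: 0
p=1, q=1: 0
Satisfying count = 0/4.
Tautology iff count = 4: no.

0


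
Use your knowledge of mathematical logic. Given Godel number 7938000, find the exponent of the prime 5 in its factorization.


Factorize 7938000 by dividing by 5 repeatedly.
Division steps: 5 divides 7938000 exactly 3 time(s).
Exponent of 5 = 3

3


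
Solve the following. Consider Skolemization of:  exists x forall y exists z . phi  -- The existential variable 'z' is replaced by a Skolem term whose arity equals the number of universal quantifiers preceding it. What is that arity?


Quantifier prefix: exists x forall y exists z
'z' is existentially quantified at position 3.
Universal variables preceding it: y
Skolem function arity = 1

1


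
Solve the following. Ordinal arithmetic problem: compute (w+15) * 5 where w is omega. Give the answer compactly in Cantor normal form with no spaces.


Compute (w+15) * 5.
Ordinal * is associative and left-distributive over +, but NOT commutative; for finite n>1, n*w = w but w*n stays w*n.
(w+15) * 5 = (w+15) repeated 5 times. Each intermediate +15 is absorbed by the following w; only the last survives: w*5+15.
Result = w*5+15

w*5+15


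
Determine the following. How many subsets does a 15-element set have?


The power set of a set with n elements has 2^n elements.
|P(S)| = 2^15 = 32768

32768


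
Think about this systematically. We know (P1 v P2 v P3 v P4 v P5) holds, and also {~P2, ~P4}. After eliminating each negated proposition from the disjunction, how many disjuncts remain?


Original disjuncts (5): P1, P2, P3, P4, P5
Negated (eliminate): ~P2, ~P4
Remaining disjuncts: P1, P3, P5
Count = 5 - 2 = 3

3


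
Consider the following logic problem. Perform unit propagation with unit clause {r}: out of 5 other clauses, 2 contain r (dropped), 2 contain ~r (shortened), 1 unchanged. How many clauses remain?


Satisfied (removed): 2
Shortened (remain): 2
Unchanged (remain): 1
Remaining = 2 + 1 = 3

3


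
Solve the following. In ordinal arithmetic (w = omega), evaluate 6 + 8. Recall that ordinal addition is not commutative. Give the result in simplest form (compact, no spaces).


Compute 6 + 8.
Ordinal + is associative but NOT commutative; for finite n>0, n + w = w but w + n stays w+n.
Both operands finite; ordinal + agrees with natural +: 6 + 8 = 14.
Result = 14

14


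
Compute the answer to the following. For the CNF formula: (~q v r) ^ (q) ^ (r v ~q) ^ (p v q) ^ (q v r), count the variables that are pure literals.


Check each variable for pure literal status:
p: pure positive
q: mixed (not pure)
r: pure positive
Pure literal count = 2

2


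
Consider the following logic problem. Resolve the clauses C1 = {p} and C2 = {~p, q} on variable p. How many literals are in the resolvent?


Remove p from C1 and ~p from C2.
C1 remainder: {}
C2 remainder: {q}
Union (resolvent): {q}
Resolvent has 1 literal(s).

1


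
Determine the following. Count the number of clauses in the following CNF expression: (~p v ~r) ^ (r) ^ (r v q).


A CNF formula is a conjunction of clauses.
Clauses are separated by ^.
Counting the conjuncts: 3 clauses.

3


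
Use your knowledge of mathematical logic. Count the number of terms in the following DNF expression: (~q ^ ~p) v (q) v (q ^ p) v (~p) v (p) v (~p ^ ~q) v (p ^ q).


A DNF formula is a disjunction of terms (conjunctions).
Terms are separated by v.
Counting the disjuncts: 7 terms.

7


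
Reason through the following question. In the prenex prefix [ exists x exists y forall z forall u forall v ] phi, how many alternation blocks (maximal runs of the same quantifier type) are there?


Quantifier-type sequence: E E A A A  (A=forall, E=exists)
Group into maximal same-type runs:
  Ex2 | Ax3
Number of blocks = 2

2


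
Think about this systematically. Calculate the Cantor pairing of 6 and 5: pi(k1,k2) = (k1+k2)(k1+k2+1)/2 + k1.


k1 + k2 = 11
(k1+k2)(k1+k2+1)/2 = 11 * 12 / 2 = 66
pi = 66 + 6 = 72

72


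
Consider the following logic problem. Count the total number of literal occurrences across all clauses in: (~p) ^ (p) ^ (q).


Counting literals in each clause:
Clause 1: 1 literal(s)
Clause 2: 1 literal(s)
Clause 3: 1 literal(s)
Total = 3

3


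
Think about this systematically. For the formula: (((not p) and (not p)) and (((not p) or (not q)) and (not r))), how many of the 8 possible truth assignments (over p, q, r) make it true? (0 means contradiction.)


Check all 8 assignments:
p=0, q=0, r=0: 1
p=0, q=0, r=1: 0
p=0, q=1, r=0: 1
p=0, q=1, r=1: 0
p=1, q=0, r=0: 0
p=1, q=0, r=1: 0
p=1, q=1, r=0: 0
p=1, q=1, r=1: 0
Count of True = 2

2


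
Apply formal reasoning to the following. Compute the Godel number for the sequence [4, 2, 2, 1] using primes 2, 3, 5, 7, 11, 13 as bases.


Encode each element as an exponent of the corresponding prime:
  2^4 = 16
  3^2 = 9
  5^2 = 25
  7^1 = 7
Product = 16 * 9 * 25 * 7 = 25200

25200


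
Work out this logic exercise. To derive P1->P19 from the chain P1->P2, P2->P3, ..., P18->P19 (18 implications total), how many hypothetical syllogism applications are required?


With 18 implications in a chain connecting 19 propositions:
P1->P2, P2->P3, ..., P18->P19
Steps needed = (number of implications) - 1 = 18 - 1 = 17

17


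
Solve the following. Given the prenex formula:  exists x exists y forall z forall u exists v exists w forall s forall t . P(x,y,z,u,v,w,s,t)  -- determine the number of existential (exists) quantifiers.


Quantifier prefix: exists x exists y forall z forall u exists v exists w forall s forall t
Mark each quantifier type:
  E E U U E E U U
Universal count = 4, Existential count = 4
Asked for existential (exists) quantifiers: 4

4


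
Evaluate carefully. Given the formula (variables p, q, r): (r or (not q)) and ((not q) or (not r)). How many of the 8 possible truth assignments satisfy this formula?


Evaluate all 8 assignments for p, q, r:
p=0, q=0, r=0: 1
p=0, q=0, r=1: 1
p=0, q=1, r=0: 0
p=0, q=1, r=1: 0
p=1, q=0, r=0: 1
p=1, q=0, r=1: 1
p=1, q=1, r=0: 0
p=1, q=1, r=1: 0
Satisfying count = 4

4


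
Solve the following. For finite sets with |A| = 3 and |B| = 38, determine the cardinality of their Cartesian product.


The Cartesian product A x B contains all ordered pairs (a, b).
|A x B| = |A| * |B| = 3 * 38 = 114

114


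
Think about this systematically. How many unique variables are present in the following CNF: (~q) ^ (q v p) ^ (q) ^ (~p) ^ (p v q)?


Identify each variable that appears in the formula.
Variables found: p, q
Count = 2

2


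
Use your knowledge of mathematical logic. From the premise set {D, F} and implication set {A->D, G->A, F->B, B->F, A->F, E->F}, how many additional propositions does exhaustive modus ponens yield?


Initial facts: {D, F}
Apply modus ponens to closure:
  F and F->B  =>  B
Final known: {B, D, F}
New propositions: {B}
Count = 1

1


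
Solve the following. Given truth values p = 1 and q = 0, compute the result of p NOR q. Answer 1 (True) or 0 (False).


p = 1, q = 0
Operation: p NOR q
Evaluate: 1 NOR 0 = 0

0


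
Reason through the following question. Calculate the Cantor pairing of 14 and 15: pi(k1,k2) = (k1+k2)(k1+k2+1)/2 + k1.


k1 + k2 = 29
(k1+k2)(k1+k2+1)/2 = 29 * 30 / 2 = 435
pi = 435 + 14 = 449

449


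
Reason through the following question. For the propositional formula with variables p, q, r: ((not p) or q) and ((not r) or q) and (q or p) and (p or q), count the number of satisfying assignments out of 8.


Evaluate all 8 assignments for p, q, r:
p=0, q=0, r=0: 0
p=0, q=0, r=1: 0
p=0, q=1, r=0: 1
p=0, q=1, r=1: 1
p=1, q=0, r=0: 0
p=1, q=0, r=1: 0
p=1, q=1, r=0: 1
p=1, q=1, r=1: 1
Satisfying count = 4

4


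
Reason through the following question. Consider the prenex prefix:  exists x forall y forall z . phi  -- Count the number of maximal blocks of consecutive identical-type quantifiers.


Quantifier-type sequence: E A A  (A=forall, E=exists)
Group into maximal same-type runs:
  Ex1 | Ax2
Number of blocks = 2

2


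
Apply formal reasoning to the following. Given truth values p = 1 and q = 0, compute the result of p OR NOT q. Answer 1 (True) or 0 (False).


p = 1, q = 0
Operation: p OR NOT q
Evaluate: 1 OR NOT 0 = 1

1


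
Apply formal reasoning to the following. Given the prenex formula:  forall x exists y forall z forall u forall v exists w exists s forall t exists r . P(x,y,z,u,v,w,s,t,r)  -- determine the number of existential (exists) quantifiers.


Quantifier prefix: forall x exists y forall z forall u forall v exists w exists s forall t exists r
Mark each quantifier type:
  U E U U U E E U E
Universal count = 5, Existential count = 4
Asked for existential (exists) quantifiers: 4

4


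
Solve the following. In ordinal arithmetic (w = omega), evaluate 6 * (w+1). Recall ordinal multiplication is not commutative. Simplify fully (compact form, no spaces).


Compute 6 * (w+1).
Ordinal * is associative and left-distributive over +, but NOT commutative; for finite n>1, n*w = w but w*n stays w*n.
By left-distributivity: 6 * (w+1) = 6*w + 6*1 = w + 6 = w+6.
Result = w+6

w+6


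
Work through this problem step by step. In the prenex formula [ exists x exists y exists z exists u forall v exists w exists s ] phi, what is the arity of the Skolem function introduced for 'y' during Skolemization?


Quantifier prefix: exists x exists y exists z exists u forall v exists w exists s
'y' is existentially quantified at position 2.
No universal quantifiers precede it.
Skolem function arity = 0 (a Skolem constant)

0


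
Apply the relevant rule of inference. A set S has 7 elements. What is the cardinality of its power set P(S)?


The power set of a set with n elements has 2^n elements.
|P(S)| = 2^7 = 128

128


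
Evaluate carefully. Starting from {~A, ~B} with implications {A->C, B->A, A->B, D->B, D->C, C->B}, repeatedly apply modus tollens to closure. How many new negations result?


Initial negated facts: {~A, ~B}
Apply modus tollens to closure:
  ~B and D->B  =>  ~D
  ~B and C->B  =>  ~C
Final negated: {~A, ~B, ~C, ~D}
New negations: {~C, ~D}
Count = 2

2


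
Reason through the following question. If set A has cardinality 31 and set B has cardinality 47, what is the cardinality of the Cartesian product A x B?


The Cartesian product A x B contains all ordered pairs (a, b).
|A x B| = |A| * |B| = 31 * 47 = 1457

1457


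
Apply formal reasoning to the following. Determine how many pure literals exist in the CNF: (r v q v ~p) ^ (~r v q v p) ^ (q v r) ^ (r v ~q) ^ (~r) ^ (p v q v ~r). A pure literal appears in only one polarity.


Check each variable for pure literal status:
p: mixed (not pure)
q: mixed (not pure)
r: mixed (not pure)
Pure literal count = 0

0


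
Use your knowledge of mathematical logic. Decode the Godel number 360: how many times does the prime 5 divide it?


Factorize 360 by dividing by 5 repeatedly.
Division steps: 5 divides 360 exactly 1 time(s).
Exponent of 5 = 1

1


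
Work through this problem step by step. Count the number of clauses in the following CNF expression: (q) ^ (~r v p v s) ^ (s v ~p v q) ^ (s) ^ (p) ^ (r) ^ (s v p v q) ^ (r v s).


A CNF formula is a conjunction of clauses.
Clauses are separated by ^.
Counting the conjuncts: 8 clauses.

8


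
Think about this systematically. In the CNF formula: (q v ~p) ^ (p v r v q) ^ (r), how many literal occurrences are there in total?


Counting literals in each clause:
Clause 1: 2 literal(s)
Clause 2: 3 literal(s)
Clause 3: 1 literal(s)
Total = 6

6


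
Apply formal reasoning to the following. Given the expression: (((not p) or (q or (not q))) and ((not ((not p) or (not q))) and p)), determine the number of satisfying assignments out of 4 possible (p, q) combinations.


Check all 4 assignments:
p=0, q=0: 0
p=0, q=1: 0
p=1, q=0: 0
p=1, q=1: 1
Count of True = 1

1


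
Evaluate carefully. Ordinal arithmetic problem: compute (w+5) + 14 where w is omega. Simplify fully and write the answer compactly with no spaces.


Compute (w+5) + 14.
Ordinal + is associative but NOT commutative; for finite n>0, n + w = w but w + n stays w+n.
By associativity: (w+5) + 14 = w + (5+14) = w+19.
Result = w+19

w+19


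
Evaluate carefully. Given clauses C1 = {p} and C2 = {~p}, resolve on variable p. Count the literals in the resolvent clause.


Remove p from C1 and ~p from C2.
C1 remainder: {}
C2 remainder: {}
Union (resolvent): {} (empty clause)
Resolvent has 0 literal(s).

0


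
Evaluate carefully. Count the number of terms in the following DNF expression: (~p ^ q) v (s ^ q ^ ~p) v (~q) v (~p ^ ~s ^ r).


A DNF formula is a disjunction of terms (conjunctions).
Terms are separated by v.
Counting the disjuncts: 4 terms.

4


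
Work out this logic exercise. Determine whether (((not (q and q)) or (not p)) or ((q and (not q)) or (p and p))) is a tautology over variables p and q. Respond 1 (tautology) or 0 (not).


Check all 4 assignments:
p=0, q=0: 1
p=0, q=1: 1
p=1, q=0: 1
p=1, q=1: 1
Satisfying count = 4/4.
Tautology iff count = 4: yes.

1


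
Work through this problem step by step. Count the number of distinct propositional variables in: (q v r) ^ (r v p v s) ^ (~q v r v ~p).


Identify each variable that appears in the formula.
Variables found: p, q, r, s
Count = 4

4


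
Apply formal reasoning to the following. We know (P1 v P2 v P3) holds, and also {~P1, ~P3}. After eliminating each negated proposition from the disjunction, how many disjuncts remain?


Original disjuncts (3): P1, P2, P3
Negated (eliminate): ~P1, ~P3
Remaining disjuncts: P2
Count = 3 - 2 = 1

1


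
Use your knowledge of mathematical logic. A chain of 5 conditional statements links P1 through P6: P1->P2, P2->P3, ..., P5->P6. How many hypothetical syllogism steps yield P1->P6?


With 5 implications in a chain connecting 6 propositions:
P1->P2, P2->P3, ..., P5->P6
Steps needed = (number of implications) - 1 = 5 - 1 = 4

4


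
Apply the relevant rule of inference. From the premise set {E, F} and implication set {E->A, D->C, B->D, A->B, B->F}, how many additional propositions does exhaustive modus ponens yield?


Initial facts: {E, F}
Apply modus ponens to closure:
  E and E->A  =>  A
  A and A->B  =>  B
  B and B->D  =>  D
  D and D->C  =>  C
Final known: {A, B, C, D, E, F}
New propositions: {A, B, C, D}
Count = 4

4


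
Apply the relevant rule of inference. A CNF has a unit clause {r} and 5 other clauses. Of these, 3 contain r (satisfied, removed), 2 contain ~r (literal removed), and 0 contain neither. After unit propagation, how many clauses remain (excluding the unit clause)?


Satisfied (removed): 3
Shortened (remain): 2
Unchanged (remain): 0
Remaining = 2 + 0 = 2

2


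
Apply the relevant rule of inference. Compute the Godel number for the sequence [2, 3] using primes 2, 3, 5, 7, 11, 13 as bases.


Encode each element as an exponent of the corresponding prime:
  2^2 = 4
  3^3 = 27
Product = 4 * 27 = 108

108


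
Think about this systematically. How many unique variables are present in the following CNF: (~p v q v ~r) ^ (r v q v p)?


Identify each variable that appears in the formula.
Variables found: p, q, r
Count = 3

3


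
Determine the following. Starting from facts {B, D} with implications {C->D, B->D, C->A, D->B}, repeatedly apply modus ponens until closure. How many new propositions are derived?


Initial facts: {B, D}
Apply modus ponens to closure:
  (no implication fires)
Final known: {B, D}
New propositions: {(none)}
Count = 0

0


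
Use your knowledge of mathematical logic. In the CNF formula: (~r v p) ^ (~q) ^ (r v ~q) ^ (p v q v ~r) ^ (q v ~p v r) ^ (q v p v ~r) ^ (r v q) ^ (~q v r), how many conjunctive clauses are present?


A CNF formula is a conjunction of clauses.
Clauses are separated by ^.
Counting the conjuncts: 8 clauses.

8


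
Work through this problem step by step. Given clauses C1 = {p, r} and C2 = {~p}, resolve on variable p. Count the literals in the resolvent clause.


Remove p from C1 and ~p from C2.
C1 remainder: {r}
C2 remainder: {}
Union (resolvent): {r}
Resolvent has 1 literal(s).

1


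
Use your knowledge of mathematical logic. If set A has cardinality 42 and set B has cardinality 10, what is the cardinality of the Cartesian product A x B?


The Cartesian product A x B contains all ordered pairs (a, b).
|A x B| = |A| * |B| = 42 * 10 = 420

420


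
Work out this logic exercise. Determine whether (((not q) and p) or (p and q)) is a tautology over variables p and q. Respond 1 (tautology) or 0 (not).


Check all 4 assignments:
p=0, q=0: 0
p=0, q=1: 0
p=1, q=0: 1
p=1, q=1: 1
Satisfying count = 2/4.
Tautology iff count = 4: no.

0


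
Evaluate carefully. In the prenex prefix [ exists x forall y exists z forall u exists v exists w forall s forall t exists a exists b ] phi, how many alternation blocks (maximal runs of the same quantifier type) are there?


Quantifier-type sequence: E A E A E E A A E E  (A=forall, E=exists)
Group into maximal same-type runs:
  Ex1 | Ax1 | Ex1 | Ax1 | Ex2 | Ax2 | Ex2
Number of blocks = 7

7


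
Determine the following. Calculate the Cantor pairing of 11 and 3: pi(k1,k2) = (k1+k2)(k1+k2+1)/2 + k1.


k1 + k2 = 14
(k1+k2)(k1+k2+1)/2 = 14 * 15 / 2 = 105
pi = 105 + 11 = 116

116


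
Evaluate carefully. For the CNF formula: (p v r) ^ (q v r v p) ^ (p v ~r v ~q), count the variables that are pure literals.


Check each variable for pure literal status:
p: pure positive
q: mixed (not pure)
r: mixed (not pure)
Pure literal count = 1

1


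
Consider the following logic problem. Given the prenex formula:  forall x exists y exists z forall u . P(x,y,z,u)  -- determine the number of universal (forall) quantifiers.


Quantifier prefix: forall x exists y exists z forall u
Mark each quantifier type:
  U E E U
Universal count = 2, Existential count = 2
Asked for universal (forall) quantifiers: 2

2


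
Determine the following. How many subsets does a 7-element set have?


The power set of a set with n elements has 2^n elements.
|P(S)| = 2^7 = 128

128


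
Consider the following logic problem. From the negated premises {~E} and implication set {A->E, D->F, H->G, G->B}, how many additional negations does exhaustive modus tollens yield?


Initial negated facts: {~E}
Apply modus tollens to closure:
  ~E and A->E  =>  ~A
Final negated: {~A, ~E}
New negations: {~A}
Count = 1

1


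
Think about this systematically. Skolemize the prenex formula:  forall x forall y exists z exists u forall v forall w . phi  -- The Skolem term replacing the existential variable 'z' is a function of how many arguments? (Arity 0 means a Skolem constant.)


Quantifier prefix: forall x forall y exists z exists u forall v forall w
'z' is existentially quantified at position 3.
Universal variables preceding it: x, y
Skolem function arity = 2

2


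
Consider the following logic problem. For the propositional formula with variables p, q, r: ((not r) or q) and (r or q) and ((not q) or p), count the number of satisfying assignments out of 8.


Evaluate all 8 assignments for p, q, r:
p=0, q=0, r=0: 0
p=0, q=0, r=1: 0
p=0, q=1, r=0: 0
p=0, q=1, r=1: 0
p=1, q=0, r=0: 0
p=1, q=0, r=1: 0
p=1, q=1, r=0: 1
p=1, q=1, r=1: 1
Satisfying count = 2

2


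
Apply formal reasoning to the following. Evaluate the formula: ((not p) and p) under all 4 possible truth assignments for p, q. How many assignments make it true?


Check all 4 assignments:
p=0, q=0: 0
p=0, q=1: 0
p=1, q=0: 0
p=1, q=1: 0
Count of True = 0

0


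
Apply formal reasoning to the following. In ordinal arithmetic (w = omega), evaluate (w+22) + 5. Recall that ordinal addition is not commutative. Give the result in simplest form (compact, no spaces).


Compute (w+22) + 5.
Ordinal + is associative but NOT commutative; for finite n>0, n + w = w but w + n stays w+n.
By associativity: (w+22) + 5 = w + (22+5) = w+27.
Result = w+27

w+27


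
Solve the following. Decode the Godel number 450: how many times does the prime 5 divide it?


Factorize 450 by dividing by 5 repeatedly.
Division steps: 5 divides 450 exactly 2 time(s).
Exponent of 5 = 2

2


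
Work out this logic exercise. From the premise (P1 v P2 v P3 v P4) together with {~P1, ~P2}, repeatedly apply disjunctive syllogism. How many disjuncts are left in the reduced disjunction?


Original disjuncts (4): P1, P2, P3, P4
Negated (eliminate): ~P1, ~P2
Remaining disjuncts: P3, P4
Count = 4 - 2 = 2

2


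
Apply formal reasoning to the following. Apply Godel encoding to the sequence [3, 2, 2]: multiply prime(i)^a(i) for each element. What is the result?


Encode each element as an exponent of the corresponding prime:
  2^3 = 8
  3^2 = 9
  5^2 = 25
Product = 8 * 9 * 25 = 1800

1800


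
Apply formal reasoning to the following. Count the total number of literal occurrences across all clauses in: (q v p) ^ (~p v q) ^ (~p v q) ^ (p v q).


Counting literals in each clause:
Clause 1: 2 literal(s)
Clause 2: 2 literal(s)
Clause 3: 2 literal(s)
Clause 4: 2 literal(s)
Total = 8

8


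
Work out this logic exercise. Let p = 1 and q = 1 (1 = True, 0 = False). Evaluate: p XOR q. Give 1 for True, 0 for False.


p = 1, q = 1
Operation: p XOR q
Evaluate: 1 XOR 1 = 0

0


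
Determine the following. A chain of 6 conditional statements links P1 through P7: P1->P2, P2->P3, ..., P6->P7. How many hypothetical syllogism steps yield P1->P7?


With 6 implications in a chain connecting 7 propositions:
P1->P2, P2->P3, ..., P6->P7
Steps needed = (number of implications) - 1 = 6 - 1 = 5

5


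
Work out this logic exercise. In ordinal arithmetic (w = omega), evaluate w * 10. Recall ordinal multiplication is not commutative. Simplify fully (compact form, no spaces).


Compute w * 10.
Ordinal * is associative and left-distributive over +, but NOT commutative; for finite n>1, n*w = w but w*n stays w*n.
w * 10 means 10 copies of w concatenated: w*10.
Result = w*10

w*10


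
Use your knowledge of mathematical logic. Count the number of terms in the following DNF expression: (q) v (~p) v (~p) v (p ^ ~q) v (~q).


A DNF formula is a disjunction of terms (conjunctions).
Terms are separated by v.
Counting the disjuncts: 5 terms.

5


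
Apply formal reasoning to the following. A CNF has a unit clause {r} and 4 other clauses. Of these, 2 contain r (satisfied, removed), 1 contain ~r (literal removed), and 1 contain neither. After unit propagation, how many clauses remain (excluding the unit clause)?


Satisfied (removed): 2
Shortened (remain): 1
Unchanged (remain): 1
Remaining = 1 + 1 = 2

2


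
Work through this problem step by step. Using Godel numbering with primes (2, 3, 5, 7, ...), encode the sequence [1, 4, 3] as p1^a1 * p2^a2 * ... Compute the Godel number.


Encode each element as an exponent of the corresponding prime:
  2^1 = 2
  3^4 = 81
  5^3 = 125
Product = 2 * 81 * 125 = 20250

20250


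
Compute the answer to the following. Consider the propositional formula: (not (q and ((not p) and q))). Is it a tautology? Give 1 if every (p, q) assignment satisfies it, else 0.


Check all 4 assignments:
p=0, q=0: 1
p=0, q=1: 0
p=1, q=0: 1
p=1, q=1: 1
Satisfying count = 3/4.
Tautology iff count = 4: no.

0


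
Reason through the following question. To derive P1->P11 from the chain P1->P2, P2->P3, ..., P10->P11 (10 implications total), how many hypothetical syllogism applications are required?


With 10 implications in a chain connecting 11 propositions:
P1->P2, P2->P3, ..., P10->P11
Steps needed = (number of implications) - 1 = 10 - 1 = 9

9


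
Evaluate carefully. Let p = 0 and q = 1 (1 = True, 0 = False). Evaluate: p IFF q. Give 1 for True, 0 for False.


p = 0, q = 1
Operation: p IFF q
Evaluate: 0 IFF 1 = 0

0
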